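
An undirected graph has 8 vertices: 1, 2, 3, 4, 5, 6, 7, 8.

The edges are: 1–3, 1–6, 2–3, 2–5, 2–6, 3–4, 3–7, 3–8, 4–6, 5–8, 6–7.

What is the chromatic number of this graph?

2 and 6 are adjacent, so at least 2 colors are needed.
2 colors suffice: color a → {3, 5, 6}; color b → {1, 2, 4, 7, 8}. Each edge has distinct colors on its endpoints.

2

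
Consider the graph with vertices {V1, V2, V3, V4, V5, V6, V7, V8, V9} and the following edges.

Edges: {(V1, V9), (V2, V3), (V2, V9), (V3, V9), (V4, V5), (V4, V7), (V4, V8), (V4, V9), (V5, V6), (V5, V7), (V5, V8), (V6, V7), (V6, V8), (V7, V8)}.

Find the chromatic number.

V4, V5, V7, V8 form a clique, so at least 4 colors are needed.
4 colors suffice: color 1 → {V1, V3, V4, V6}; color 2 → {V5, V9}; color 3 → {V2, V7}; color 4 → {V8}. No two adjacent vertices share a color.

4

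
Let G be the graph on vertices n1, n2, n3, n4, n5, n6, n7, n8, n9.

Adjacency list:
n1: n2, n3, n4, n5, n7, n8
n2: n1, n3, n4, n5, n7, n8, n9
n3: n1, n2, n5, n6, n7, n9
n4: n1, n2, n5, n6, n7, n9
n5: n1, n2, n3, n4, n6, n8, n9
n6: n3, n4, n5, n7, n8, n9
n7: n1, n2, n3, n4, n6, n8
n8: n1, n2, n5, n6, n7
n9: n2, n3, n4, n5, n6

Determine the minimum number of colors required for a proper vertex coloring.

4

n1, n2, n5, n8 are pairwise adjacent (a clique of size 4), so at least 4 colors are needed.
A valid assignment using 4 colors: n1=3, n2=1, n3=4, n4=4, n5=2, n6=1, n7=2, n8=4, n9=3. Every edge joins two different colors.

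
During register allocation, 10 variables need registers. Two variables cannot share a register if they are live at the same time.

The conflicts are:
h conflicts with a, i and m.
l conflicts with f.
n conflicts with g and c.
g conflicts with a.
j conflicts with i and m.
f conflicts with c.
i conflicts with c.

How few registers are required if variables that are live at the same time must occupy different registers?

l and f conflict, so at least 2 registers are needed.
2 registers suffice: register 1 → {h, l, g, j, c}; register 2 → {n, a, f, i, m}. Each listed conflict is separated.

2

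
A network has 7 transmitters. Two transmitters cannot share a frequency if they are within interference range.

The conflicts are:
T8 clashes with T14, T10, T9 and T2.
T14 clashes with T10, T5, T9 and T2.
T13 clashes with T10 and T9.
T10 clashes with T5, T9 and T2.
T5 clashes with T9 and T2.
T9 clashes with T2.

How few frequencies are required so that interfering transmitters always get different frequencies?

T8, T14, T10, T9, T2 pairwise conflict, so at least 5 frequencies are needed.
5 frequencies suffice: frequency 1 → {T10}; frequency 2 → {T9}; frequency 3 → {T13, T2}; frequency 4 → {T14}; frequency 5 → {T8, T5}. No two conflicting transmitters share a frequency.

5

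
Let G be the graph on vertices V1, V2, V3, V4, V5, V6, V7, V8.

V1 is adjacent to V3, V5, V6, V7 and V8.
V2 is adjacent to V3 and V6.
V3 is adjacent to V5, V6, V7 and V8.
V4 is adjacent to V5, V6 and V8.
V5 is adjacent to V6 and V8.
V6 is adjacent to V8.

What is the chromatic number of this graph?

5

V1, V3, V5, V6, V8 form a clique, so at least 5 colors are needed.
5 colors suffice: V1=Y, V2=G, V3=R, V4=R, V5=P, V6=B, V7=B, V8=G. Every edge joins two different colors.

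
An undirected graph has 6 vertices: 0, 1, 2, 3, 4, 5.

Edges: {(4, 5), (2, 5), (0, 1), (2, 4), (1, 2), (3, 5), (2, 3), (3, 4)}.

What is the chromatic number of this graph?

4

2, 3, 4, 5 are mutually adjacent (a clique of size 4), so at least 4 colors are needed.
4 colors suffice: color a → {0, 2}; color b → {1, 3}; color c → {5}; color d → {4}. No two adjacent vertices share a color.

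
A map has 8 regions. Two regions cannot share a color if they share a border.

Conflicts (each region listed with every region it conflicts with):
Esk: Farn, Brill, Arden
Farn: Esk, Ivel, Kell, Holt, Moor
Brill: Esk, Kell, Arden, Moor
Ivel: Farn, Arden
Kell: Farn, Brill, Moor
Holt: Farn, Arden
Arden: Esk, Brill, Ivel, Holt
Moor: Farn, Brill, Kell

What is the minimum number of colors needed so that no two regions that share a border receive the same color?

Brill, Kell, Moor are mutually in conflict, so at least 3 colors are needed.
3 colors suffice: color 1 → {Farn, Brill}; color 2 → {Kell, Arden}; color 3 → {Esk, Ivel, Holt, Moor}. Each listed conflict is separated.

3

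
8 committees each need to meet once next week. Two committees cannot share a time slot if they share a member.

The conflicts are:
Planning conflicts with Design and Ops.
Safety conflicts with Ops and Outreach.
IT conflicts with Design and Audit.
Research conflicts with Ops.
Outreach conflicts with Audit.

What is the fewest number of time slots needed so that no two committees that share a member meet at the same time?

The cycle Design-Planning-Ops-Safety-Outreach-Audit-IT-Design has odd length 7, so it cannot be 2-colored; at least 3 time slots are needed.
Using 3 time slots: Planning=3, Safety=2, IT=1, Research=2, Design=2, Ops=1, Outreach=1, Audit=2. No two conflicting committees share a time slot.

3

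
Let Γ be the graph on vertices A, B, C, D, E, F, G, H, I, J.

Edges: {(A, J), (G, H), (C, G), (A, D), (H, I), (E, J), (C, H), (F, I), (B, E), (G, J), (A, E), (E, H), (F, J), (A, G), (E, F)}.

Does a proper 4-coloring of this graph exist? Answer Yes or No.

The chromatic number is 3. C, G, H form a triangle, so at least 3 colors are needed.
3 colors suffice: color red → {D, E, G, I}; color blue → {B, H, J}; color green → {A, C, F}.
Since 4 ≥ 3, a proper 4-coloring certainly exists.

Yes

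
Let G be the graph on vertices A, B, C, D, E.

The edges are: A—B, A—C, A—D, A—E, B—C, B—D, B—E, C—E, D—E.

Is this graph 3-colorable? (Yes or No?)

A, B, C, E are pairwise adjacent (a clique of size 4), so at least 4 colors are needed.
So 3 colors are not enough.

No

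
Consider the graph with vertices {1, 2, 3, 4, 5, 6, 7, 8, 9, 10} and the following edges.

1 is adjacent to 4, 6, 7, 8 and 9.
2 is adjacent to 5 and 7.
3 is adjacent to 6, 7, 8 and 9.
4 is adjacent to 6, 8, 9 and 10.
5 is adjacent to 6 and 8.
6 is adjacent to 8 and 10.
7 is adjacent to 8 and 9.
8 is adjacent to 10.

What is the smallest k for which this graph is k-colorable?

4

1, 4, 6, 8 are pairwise adjacent (a clique of size 4), so at least 4 colors are needed.
4 colors suffice: color red → {2, 8, 9}; color blue → {6, 7}; color green → {1, 3, 5, 10}; color yellow → {4}. Every edge joins two different colors.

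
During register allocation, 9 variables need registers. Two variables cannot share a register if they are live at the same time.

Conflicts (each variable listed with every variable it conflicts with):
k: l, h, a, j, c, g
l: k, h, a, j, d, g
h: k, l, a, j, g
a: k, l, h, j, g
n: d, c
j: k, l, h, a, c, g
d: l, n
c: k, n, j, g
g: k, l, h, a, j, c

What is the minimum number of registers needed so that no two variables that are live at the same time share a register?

6

k, l, h, a, j, g are mutually in conflict, so at least 6 registers are needed.
Using 6 registers: k=1, l=4, h=5, a=6, n=1, j=2, d=2, c=4, g=3. Every pair that conflicts lands in different registers.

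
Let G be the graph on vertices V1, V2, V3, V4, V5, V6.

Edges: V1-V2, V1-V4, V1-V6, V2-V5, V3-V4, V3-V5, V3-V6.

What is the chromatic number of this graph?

The cycle V1-V2-V5-V3-V4-V1 has odd length 5, so it cannot be 2-colored; at least 3 colors are needed.
3 colors suffice: color 1 → {V1, V3}; color 2 → {V4, V5, V6}; color 3 → {V2}. Every edge joins two different colors.

3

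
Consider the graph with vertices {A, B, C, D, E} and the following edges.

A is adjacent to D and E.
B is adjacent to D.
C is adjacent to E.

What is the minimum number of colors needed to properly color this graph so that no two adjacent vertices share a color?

2

A and E are adjacent, so at least 2 colors are needed.
2 colors suffice: A=red, B=red, C=red, D=blue, E=blue. Every edge joins two different colors.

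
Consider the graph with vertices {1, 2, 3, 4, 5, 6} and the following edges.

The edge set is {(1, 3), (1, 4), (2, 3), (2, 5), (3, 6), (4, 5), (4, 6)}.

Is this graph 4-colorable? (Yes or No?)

The chromatic number is 3. The cycle 6-3-2-5-4-6 has odd length 5, so it cannot be 2-colored; at least 3 colors are needed.
3 colors suffice: 1=blue, 2=blue, 3=red, 4=red, 5=green, 6=blue.
Since 4 ≥ 3, a proper 4-coloring certainly exists.

Yes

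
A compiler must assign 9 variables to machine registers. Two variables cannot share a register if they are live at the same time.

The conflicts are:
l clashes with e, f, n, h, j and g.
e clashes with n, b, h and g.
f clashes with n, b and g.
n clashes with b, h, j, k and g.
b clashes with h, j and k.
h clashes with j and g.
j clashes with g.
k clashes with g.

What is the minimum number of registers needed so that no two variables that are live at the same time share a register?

5

l, n, h, j, g are mutually in conflict, so at least 5 registers are needed.
5 registers suffice: l=4, e=5, f=3, n=1, b=2, h=3, j=5, k=3, g=2. Every pair that conflicts lands in different registers.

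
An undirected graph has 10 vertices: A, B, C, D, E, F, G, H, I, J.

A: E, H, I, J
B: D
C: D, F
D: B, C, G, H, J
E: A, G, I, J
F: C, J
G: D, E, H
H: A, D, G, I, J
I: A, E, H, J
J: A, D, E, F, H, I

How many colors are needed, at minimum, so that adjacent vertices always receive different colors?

A, E, I, J form a clique, so at least 4 colors are needed.
4 colors suffice: color 1 → {B, C, G, J}; color 2 → {E, F, H}; color 3 → {A, D}; color 4 → {I}. Each edge has distinct colors on its endpoints.

4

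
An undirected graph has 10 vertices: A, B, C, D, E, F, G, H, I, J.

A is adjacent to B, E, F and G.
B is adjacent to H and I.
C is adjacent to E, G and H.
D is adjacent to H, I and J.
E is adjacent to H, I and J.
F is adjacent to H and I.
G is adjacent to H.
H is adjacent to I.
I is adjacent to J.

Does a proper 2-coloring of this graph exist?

No

C, G, H form a triangle, so at least 3 colors are needed.
So 2 colors are not enough.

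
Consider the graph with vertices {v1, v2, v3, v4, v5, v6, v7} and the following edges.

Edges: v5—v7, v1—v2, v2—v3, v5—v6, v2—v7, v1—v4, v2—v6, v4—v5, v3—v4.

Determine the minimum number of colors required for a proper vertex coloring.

The cycle v3-v2-v6-v5-v4-v3 has odd length 5, so it cannot be 2-colored; at least 3 colors are needed.
3 colors suffice: color 1 → {v2, v4}; color 2 → {v1, v3, v5}; color 3 → {v6, v7}. Each edge has distinct colors on its endpoints.

3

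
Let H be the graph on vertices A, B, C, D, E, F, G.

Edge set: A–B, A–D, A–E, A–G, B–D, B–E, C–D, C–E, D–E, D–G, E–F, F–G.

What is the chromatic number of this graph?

A, B, D, E are mutually adjacent (a clique of size 4), so at least 4 colors are needed.
4 colors suffice: color 1 → {E, G}; color 2 → {D, F}; color 3 → {A, C}; color 4 → {B}. No two adjacent vertices share a color.

4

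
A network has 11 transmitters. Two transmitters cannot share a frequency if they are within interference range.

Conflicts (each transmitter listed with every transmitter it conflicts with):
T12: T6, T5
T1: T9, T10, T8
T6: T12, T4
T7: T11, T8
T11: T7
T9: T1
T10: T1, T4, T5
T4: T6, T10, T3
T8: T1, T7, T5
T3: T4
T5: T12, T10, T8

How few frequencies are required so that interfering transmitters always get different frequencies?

The cycle T10-T4-T6-T12-T5-T10 has odd length 5, so it cannot be 2-colored; at least 3 frequencies are needed.
3 frequencies suffice: frequency 1 → {T12, T11, T9, T4, T8}; frequency 2 → {T6, T7, T10, T3}; frequency 3 → {T1, T5}. Each listed conflict is separated.

3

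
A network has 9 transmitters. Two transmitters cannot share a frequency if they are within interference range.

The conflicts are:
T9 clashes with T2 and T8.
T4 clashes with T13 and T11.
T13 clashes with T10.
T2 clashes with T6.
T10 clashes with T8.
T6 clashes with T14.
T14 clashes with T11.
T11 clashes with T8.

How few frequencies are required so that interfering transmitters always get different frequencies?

The cycle T10-T8-T11-T4-T13-T10 has odd length 5, so it cannot be 2-colored; at least 3 frequencies are needed.
3 frequencies suffice: frequency 1 → {T13, T2, T14, T8}; frequency 2 → {T9, T10, T6, T11}; frequency 3 → {T4}. No two conflicting transmitters share a frequency.

3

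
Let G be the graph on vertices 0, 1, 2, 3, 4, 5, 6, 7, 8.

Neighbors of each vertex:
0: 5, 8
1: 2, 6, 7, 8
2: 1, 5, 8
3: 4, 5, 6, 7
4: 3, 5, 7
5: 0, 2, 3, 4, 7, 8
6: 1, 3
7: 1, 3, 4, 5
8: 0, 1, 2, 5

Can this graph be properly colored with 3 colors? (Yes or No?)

3, 4, 5, 7 are mutually adjacent (a clique of size 4), so at least 4 colors are needed.
So 3 colors are not enough.

No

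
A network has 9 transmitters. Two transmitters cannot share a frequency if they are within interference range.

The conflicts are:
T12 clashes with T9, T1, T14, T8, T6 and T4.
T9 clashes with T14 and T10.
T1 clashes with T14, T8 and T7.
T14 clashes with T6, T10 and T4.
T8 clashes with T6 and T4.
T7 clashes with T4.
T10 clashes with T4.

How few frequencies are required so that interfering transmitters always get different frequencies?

3

T12, T14, T6 all conflict with each other, so at least 3 frequencies are needed.
3 frequencies suffice: T12=1, T9=3, T1=3, T14=2, T8=2, T6=3, T7=1, T10=1, T4=3. Each listed conflict is separated.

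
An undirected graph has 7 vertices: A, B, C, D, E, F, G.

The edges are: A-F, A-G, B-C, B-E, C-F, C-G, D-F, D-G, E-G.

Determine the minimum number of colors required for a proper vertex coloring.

C and G are adjacent, so at least 2 colors are needed.
A valid assignment using 2 colors: A=2, B=1, C=2, D=2, E=2, F=1, G=1. Each edge has distinct colors on its endpoints.

2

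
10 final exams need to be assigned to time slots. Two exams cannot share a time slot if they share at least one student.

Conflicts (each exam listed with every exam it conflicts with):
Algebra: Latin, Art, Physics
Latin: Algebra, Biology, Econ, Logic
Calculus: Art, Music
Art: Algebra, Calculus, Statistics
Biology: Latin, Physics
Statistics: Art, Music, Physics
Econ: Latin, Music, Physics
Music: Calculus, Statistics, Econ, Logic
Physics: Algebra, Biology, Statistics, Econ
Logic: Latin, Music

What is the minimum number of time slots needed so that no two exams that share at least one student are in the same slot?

Econ and Physics conflict, so at least 2 time slots are needed.
2 time slots suffice: time slot 1 → {Latin, Art, Music, Physics}; time slot 2 → {Algebra, Calculus, Biology, Statistics, Econ, Logic}. No two conflicting exams share a time slot.

2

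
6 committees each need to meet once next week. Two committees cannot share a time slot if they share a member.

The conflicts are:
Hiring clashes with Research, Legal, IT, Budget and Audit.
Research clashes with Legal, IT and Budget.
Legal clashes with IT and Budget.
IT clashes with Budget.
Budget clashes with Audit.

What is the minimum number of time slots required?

Hiring, Research, Legal, IT, Budget are mutually in conflict, so at least 5 time slots are needed.
5 time slots suffice: time slot 1 → {Hiring}; time slot 2 → {Budget}; time slot 3 → {IT, Audit}; time slot 4 → {Legal}; time slot 5 → {Research}. No two conflicting committees share a time slot.

5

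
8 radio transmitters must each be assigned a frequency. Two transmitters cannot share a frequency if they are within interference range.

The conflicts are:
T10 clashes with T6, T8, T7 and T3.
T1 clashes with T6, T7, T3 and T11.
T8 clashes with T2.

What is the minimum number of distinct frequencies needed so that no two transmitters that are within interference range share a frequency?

2

T10 and T6 conflict, so at least 2 frequencies are needed.
Using 2 frequencies: T10=1, T1=1, T6=2, T8=2, T7=2, T3=2, T11=2, T2=1. Each listed conflict is separated.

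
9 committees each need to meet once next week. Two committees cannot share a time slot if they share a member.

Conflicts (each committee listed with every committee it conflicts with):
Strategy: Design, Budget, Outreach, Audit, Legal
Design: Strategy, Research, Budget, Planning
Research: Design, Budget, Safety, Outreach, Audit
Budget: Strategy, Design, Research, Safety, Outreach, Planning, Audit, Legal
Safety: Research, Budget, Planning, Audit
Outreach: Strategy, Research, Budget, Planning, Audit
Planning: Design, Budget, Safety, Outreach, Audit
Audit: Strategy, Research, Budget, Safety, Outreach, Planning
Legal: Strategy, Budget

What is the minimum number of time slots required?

Research, Budget, Safety, Audit are mutually in conflict, so at least 4 time slots are needed.
4 time slots suffice: Strategy=3, Design=2, Research=3, Budget=1, Safety=4, Outreach=4, Planning=3, Audit=2, Legal=2. Each listed conflict is separated.

4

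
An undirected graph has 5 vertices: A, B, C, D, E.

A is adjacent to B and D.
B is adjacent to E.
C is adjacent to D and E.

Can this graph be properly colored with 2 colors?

No

The cycle E-C-D-A-B-E has odd length 5, so it cannot be 2-colored; at least 3 colors are needed.
So 2 colors are not enough.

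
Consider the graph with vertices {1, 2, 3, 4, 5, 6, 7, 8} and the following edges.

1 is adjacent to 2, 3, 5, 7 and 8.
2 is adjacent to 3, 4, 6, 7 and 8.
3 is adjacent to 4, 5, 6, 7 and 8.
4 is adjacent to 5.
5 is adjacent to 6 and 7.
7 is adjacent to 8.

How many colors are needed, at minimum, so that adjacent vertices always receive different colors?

1, 2, 3, 7, 8 are mutually adjacent (a clique of size 5), so at least 5 colors are needed.
5 colors suffice: color a → {3}; color b → {2, 5}; color c → {1, 4, 6}; color d → {7}; color e → {8}. Each edge has distinct colors on its endpoints.

5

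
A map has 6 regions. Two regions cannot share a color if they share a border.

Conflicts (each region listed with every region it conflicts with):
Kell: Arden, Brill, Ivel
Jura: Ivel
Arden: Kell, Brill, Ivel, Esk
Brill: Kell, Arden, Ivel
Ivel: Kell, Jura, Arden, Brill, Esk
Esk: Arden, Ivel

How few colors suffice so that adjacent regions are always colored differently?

Kell, Arden, Brill, Ivel all conflict with each other, so at least 4 colors are needed.
4 colors suffice: color 1 → {Ivel}; color 2 → {Jura, Arden}; color 3 → {Kell, Esk}; color 4 → {Brill}. Every pair that conflicts lands in different colors.

4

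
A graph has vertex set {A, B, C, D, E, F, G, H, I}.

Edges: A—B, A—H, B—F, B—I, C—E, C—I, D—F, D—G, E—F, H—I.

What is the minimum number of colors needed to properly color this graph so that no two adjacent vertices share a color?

The cycle I-B-F-E-C-I has odd length 5, so it cannot be 2-colored; at least 3 colors are needed.
3 colors suffice: color 1 → {A, F, G, I}; color 2 → {B, C, D, H}; color 3 → {E}. Every edge joins two different colors.

3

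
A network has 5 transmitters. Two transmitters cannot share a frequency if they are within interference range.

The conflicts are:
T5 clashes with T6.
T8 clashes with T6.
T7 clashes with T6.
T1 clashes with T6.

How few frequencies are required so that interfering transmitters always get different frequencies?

T7 and T6 conflict, so at least 2 frequencies are needed.
2 frequencies suffice: frequency 1 → {T6}; frequency 2 → {T5, T8, T7, T1}. Each listed conflict is separated.

2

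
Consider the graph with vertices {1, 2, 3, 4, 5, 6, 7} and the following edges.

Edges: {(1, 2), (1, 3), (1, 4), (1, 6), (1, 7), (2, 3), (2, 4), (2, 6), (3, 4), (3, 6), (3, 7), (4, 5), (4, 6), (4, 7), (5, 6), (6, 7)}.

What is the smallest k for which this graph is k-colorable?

1, 2, 3, 4, 6 are pairwise adjacent (a clique of size 5), so at least 5 colors are needed.
One proper 5-coloring: 1=d, 2=e, 3=c, 4=a, 5=c, 6=b, 7=e. Every edge joins two different colors.

5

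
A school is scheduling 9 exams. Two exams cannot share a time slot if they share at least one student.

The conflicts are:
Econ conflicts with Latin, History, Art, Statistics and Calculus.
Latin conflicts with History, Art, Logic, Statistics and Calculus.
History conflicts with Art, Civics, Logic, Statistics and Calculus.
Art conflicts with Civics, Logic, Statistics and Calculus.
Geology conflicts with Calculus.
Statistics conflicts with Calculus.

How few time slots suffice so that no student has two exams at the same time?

Econ, Latin, History, Art, Statistics, Calculus pairwise conflict, so at least 6 time slots are needed.
6 time slots suffice: time slot 1 → {Art, Geology}; time slot 2 → {History}; time slot 3 → {Civics, Logic, Calculus}; time slot 4 → {Latin}; time slot 5 → {Statistics}; time slot 6 → {Econ}. No two conflicting exams share a time slot.

6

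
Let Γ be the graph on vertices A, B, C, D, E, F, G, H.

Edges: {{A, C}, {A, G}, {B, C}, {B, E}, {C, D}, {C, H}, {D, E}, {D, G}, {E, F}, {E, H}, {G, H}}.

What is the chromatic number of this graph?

2

A and G are adjacent, so at least 2 colors are needed.
2 colors suffice: color 1 → {C, E, G}; color 2 → {A, B, D, F, H}. No two adjacent vertices share a color.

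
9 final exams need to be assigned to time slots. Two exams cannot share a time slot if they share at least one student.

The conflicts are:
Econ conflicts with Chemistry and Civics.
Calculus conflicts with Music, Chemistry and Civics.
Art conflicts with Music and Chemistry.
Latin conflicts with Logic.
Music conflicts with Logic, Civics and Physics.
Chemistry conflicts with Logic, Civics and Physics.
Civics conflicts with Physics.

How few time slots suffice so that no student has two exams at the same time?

Econ, Chemistry, Civics pairwise conflict, so at least 3 time slots are needed.
3 time slots suffice: Econ=3, Calculus=3, Art=2, Latin=1, Music=1, Chemistry=1, Logic=2, Civics=2, Physics=3. Each listed conflict is separated.

3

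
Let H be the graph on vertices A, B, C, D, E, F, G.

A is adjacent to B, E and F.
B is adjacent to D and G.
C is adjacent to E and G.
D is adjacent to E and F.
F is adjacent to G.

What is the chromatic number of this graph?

The cycle C-E-D-B-G-C has odd length 5, so it cannot be 2-colored; at least 3 colors are needed.
A valid assignment using 3 colors: A=1, B=2, C=3, D=1, E=2, F=2, G=1. No two adjacent vertices share a color.

3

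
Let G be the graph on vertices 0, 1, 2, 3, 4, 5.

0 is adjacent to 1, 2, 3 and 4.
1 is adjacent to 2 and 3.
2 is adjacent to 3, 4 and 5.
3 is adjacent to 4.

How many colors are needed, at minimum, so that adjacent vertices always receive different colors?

0, 2, 3, 4 form a clique, so at least 4 colors are needed.
4 colors suffice: color a → {2}; color b → {0, 5}; color c → {3}; color d → {1, 4}. No two adjacent vertices share a color.

4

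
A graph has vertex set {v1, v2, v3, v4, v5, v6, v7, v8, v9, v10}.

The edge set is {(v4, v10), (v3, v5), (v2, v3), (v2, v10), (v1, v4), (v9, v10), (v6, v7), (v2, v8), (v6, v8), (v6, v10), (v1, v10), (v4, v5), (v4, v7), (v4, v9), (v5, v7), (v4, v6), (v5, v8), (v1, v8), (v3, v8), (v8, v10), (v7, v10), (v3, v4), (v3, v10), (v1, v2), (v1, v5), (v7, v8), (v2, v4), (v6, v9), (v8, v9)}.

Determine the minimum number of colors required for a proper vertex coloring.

v4, v6, v7, v10 form a clique, so at least 4 colors are needed.
4 colors suffice: color 1 → {v4, v8}; color 2 → {v5, v10}; color 3 → {v1, v3, v7, v9}; color 4 → {v2, v6}. Every edge joins two different colors.

4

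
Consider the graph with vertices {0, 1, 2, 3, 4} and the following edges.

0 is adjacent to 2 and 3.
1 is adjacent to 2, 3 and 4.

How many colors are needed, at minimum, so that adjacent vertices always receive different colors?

2

1 and 2 are adjacent, so at least 2 colors are needed.
2 colors suffice: color red → {0, 1}; color blue → {2, 3, 4}. Every edge joins two different colors.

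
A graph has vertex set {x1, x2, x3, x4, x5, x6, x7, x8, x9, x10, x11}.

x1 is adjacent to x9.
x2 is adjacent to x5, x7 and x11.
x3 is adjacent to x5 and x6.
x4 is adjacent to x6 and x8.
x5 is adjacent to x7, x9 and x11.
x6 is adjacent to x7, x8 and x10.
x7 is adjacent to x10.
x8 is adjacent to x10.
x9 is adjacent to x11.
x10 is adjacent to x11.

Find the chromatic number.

x6, x8, x10 are pairwise adjacent, so at least 3 colors are needed.
3 colors suffice: color 1 → {x1, x5, x6}; color 2 → {x2, x3, x4, x9, x10}; color 3 → {x7, x8, x11}. Every edge joins two different colors.

3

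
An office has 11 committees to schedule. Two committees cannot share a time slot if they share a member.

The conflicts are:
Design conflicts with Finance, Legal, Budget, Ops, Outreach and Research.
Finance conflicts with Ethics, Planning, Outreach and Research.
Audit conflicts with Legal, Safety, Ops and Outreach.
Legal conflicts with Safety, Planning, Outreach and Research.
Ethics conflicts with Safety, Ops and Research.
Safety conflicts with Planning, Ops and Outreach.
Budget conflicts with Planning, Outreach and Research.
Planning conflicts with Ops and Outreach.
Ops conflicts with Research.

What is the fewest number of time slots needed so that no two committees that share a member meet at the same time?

4

Legal, Safety, Planning, Outreach pairwise conflict, so at least 4 time slots are needed.
A valid assignment using 4 time slots: Design=2, Finance=3, Audit=2, Legal=3, Ethics=2, Safety=4, Budget=3, Planning=2, Ops=1, Outreach=1, Research=4. Every pair that conflicts lands in different time slots.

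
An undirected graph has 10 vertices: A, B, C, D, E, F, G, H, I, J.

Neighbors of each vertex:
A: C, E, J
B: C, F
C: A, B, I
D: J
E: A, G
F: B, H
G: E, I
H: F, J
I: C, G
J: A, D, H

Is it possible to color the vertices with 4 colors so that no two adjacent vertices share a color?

Yes

The chromatic number is 3. The cycle E-A-C-I-G-E has odd length 5, so it cannot be 2-colored; at least 3 colors are needed.
One proper 3-coloring: A=red, B=green, C=blue, D=red, E=blue, F=red, G=red, H=green, I=green, J=blue.
Since 4 ≥ 3, a proper 4-coloring certainly exists.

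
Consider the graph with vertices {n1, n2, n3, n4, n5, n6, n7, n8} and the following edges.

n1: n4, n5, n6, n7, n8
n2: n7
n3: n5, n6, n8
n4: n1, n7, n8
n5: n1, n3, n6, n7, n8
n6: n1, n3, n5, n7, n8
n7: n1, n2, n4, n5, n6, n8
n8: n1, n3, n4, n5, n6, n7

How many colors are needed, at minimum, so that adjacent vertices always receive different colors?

n1, n5, n6, n7, n8 are pairwise adjacent (a clique of size 5), so at least 5 colors are needed.
One proper 5-coloring: n1=4, n2=1, n3=2, n4=3, n5=3, n6=5, n7=2, n8=1. No two adjacent vertices share a color.

5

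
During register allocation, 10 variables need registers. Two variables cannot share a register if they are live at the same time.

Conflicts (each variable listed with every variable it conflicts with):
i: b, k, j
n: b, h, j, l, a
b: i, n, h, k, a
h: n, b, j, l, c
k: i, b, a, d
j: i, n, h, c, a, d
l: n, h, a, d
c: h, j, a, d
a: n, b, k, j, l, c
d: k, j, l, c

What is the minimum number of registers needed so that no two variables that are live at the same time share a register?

n, h, l all conflict with each other, so at least 3 registers are needed.
3 registers suffice: register 1 → {b, j, l}; register 2 → {i, h, a, d}; register 3 → {n, k, c}. Every pair that conflicts lands in different registers.

3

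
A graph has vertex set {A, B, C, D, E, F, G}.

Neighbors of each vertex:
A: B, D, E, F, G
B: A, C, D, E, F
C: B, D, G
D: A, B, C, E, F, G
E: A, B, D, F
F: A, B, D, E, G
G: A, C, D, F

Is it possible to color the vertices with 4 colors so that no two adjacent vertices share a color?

A, B, D, E, F are mutually adjacent (a clique of size 5), so at least 5 colors are needed.
So 4 colors are not enough.

No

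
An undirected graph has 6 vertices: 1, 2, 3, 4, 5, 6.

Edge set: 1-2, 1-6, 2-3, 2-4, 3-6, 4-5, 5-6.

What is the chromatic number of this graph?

The cycle 6-5-4-2-1-6 has odd length 5, so it cannot be 2-colored; at least 3 colors are needed.
3 colors suffice: color a → {2, 6}; color b → {1, 3, 4}; color c → {5}. Each edge has distinct colors on its endpoints.

3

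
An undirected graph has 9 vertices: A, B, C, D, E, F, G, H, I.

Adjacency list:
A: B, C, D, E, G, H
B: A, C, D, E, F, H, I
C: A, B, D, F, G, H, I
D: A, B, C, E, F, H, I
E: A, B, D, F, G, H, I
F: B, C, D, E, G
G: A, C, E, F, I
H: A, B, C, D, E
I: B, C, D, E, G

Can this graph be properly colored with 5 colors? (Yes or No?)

The chromatic number is 5. A, B, D, E, H form a clique, so at least 5 colors are needed.
One proper 5-coloring: A=4, B=3, C=2, D=1, E=2, F=4, G=1, H=5, I=4.
That is already a proper 5-coloring.

Yes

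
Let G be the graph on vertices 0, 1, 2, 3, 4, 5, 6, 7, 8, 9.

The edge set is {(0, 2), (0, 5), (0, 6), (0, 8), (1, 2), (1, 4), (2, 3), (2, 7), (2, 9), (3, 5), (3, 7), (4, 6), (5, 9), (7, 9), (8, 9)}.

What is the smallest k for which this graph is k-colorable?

3

2, 7, 9 are mutually adjacent, so at least 3 colors are needed.
3 colors suffice: color red → {2, 4, 5, 8}; color blue → {0, 1, 3, 9}; color green → {6, 7}. Every edge joins two different colors.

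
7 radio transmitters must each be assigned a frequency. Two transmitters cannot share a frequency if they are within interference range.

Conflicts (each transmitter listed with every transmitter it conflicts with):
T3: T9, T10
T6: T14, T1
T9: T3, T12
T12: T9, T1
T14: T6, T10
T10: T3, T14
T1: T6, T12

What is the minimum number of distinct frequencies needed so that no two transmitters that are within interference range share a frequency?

3

The cycle T10-T3-T9-T12-T1-T6-T14-T10 has odd length 7, so it cannot be 2-colored; at least 3 frequencies are needed.
3 frequencies suffice: frequency 1 → {T6, T12, T10}; frequency 2 → {T9, T14, T1}; frequency 3 → {T3}. Each listed conflict is separated.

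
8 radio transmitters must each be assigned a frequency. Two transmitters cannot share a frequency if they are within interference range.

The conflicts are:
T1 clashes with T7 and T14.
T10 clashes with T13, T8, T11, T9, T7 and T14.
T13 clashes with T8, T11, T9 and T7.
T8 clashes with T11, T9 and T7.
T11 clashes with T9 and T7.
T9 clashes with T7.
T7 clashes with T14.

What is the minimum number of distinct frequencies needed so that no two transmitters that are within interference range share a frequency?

T10, T13, T8, T11, T9, T7 all conflict with each other, so at least 6 frequencies are needed.
A valid assignment using 6 frequencies: T1=2, T10=2, T13=6, T8=4, T11=5, T9=3, T7=1, T14=3. No two conflicting transmitters share a frequency.

6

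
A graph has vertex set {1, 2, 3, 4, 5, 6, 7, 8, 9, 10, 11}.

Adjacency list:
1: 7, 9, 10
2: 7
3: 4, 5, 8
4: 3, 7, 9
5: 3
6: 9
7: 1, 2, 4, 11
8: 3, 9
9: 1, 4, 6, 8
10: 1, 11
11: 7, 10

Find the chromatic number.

2

4 and 7 are adjacent, so at least 2 colors are needed.
2 colors suffice: color red → {3, 7, 9, 10}; color blue → {1, 2, 4, 5, 6, 8, 11}. No two adjacent vertices share a color.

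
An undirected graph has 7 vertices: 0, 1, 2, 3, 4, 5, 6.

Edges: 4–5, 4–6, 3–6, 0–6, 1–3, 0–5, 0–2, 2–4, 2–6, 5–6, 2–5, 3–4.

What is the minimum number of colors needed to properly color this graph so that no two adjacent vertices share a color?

0, 2, 5, 6 are pairwise adjacent (a clique of size 4), so at least 4 colors are needed.
4 colors suffice: 0=c, 1=a, 2=b, 3=b, 4=c, 5=d, 6=a. No two adjacent vertices share a color.

4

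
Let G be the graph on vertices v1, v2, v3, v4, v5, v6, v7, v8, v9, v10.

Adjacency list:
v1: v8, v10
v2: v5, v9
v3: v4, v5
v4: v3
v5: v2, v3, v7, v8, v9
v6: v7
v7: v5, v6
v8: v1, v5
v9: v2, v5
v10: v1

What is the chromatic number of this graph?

3

v2, v5, v9 are mutually adjacent, so at least 3 colors are needed.
3 colors suffice: v1=1, v2=3, v3=2, v4=1, v5=1, v6=1, v7=2, v8=2, v9=2, v10=2. Every edge joins two different colors.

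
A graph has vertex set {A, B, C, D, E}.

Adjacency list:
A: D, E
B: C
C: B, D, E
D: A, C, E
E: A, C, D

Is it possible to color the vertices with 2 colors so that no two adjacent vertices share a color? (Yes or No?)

A, D, E are pairwise adjacent, so at least 3 colors are needed.
So 2 colors are not enough.

No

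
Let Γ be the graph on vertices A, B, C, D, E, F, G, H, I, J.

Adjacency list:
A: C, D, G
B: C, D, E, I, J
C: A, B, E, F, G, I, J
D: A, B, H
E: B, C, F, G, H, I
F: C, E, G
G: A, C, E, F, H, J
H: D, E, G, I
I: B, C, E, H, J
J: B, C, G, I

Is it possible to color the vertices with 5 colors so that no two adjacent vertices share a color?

Yes

The chromatic number is 4. C, E, F, G are mutually adjacent (a clique of size 4), so at least 4 colors are needed.
4 colors suffice: color 1 → {C, H}; color 2 → {D, G, I}; color 3 → {A, E, J}; color 4 → {B, F}.
Since 5 ≥ 4, a proper 5-coloring certainly exists.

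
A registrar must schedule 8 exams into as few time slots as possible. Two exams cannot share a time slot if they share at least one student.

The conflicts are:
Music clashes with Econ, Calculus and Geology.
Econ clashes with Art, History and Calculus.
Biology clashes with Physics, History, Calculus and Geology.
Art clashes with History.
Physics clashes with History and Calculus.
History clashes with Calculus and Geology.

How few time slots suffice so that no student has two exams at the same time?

Biology, Physics, History, Calculus pairwise conflict, so at least 4 time slots are needed.
4 time slots suffice: time slot 1 → {Music, History}; time slot 2 → {Art, Calculus, Geology}; time slot 3 → {Econ, Biology}; time slot 4 → {Physics}. Each listed conflict is separated.

4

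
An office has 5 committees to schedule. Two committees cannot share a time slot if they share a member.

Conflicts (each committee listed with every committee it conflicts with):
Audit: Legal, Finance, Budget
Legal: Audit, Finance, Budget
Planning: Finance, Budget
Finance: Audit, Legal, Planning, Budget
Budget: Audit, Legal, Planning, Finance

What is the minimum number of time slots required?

4

Audit, Legal, Finance, Budget all conflict with each other, so at least 4 time slots are needed.
A valid assignment using 4 time slots: Audit=4, Legal=3, Planning=3, Finance=2, Budget=1. No two conflicting committees share a time slot.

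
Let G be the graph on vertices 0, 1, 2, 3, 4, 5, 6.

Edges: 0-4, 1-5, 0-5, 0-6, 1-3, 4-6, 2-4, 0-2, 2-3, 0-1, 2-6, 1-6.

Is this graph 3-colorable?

No

0, 2, 4, 6 are mutually adjacent (a clique of size 4), so at least 4 colors are needed.
So 3 colors are not enough.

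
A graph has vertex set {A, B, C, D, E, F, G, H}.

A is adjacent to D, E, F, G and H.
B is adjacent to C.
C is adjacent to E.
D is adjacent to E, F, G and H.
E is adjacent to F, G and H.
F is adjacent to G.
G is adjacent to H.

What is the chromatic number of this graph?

5

A, D, E, F, G are mutually adjacent (a clique of size 5), so at least 5 colors are needed.
5 colors suffice: color 1 → {B, E}; color 2 → {C, G}; color 3 → {D}; color 4 → {A}; color 5 → {F, H}. Each edge has distinct colors on its endpoints.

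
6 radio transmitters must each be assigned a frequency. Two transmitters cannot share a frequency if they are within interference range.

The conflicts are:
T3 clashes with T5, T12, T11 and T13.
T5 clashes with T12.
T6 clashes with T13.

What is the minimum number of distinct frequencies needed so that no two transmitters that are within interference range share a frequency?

3

T3, T5, T12 all conflict with each other, so at least 3 frequencies are needed.
3 frequencies suffice: frequency 1 → {T3, T6}; frequency 2 → {T12, T11, T13}; frequency 3 → {T5}. No two conflicting transmitters share a frequency.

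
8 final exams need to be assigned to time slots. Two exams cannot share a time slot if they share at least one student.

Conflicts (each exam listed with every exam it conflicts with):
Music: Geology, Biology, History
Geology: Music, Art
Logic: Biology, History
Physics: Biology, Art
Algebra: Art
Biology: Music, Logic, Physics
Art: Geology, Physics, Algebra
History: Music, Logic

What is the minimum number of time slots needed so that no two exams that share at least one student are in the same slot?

3

The cycle Biology-Physics-Art-Geology-Music-Biology has odd length 5, so it cannot be 2-colored; at least 3 time slots are needed.
3 time slots suffice: Music=1, Geology=2, Logic=1, Physics=3, Algebra=2, Biology=2, Art=1, History=2. Each listed conflict is separated.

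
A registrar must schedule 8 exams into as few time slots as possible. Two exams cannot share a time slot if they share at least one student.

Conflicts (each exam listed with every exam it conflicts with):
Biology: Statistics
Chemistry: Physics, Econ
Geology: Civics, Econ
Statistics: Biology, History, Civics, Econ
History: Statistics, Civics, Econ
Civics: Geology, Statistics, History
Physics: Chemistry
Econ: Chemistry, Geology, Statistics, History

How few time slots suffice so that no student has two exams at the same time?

3

Statistics, History, Econ are mutually in conflict, so at least 3 time slots are needed.
3 time slots suffice: time slot 1 → {Biology, Civics, Physics, Econ}; time slot 2 → {Chemistry, Geology, Statistics}; time slot 3 → {History}. No two conflicting exams share a time slot.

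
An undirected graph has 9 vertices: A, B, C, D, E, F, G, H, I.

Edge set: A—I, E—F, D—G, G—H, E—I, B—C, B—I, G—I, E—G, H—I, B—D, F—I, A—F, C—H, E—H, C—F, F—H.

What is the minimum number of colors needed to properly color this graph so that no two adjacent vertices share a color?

E, G, H, I are pairwise adjacent (a clique of size 4), so at least 4 colors are needed.
4 colors suffice: A=green, B=blue, C=red, D=red, E=yellow, F=blue, G=blue, H=green, I=red. No two adjacent vertices share a color.

4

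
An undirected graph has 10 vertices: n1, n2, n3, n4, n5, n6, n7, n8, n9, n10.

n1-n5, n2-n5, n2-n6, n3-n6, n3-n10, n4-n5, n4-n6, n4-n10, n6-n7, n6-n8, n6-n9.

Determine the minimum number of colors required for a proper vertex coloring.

2

n6 and n8 are adjacent, so at least 2 colors are needed.
2 colors suffice: color 1 → {n5, n6, n10}; color 2 → {n1, n2, n3, n4, n7, n8, n9}. Each edge has distinct colors on its endpoints.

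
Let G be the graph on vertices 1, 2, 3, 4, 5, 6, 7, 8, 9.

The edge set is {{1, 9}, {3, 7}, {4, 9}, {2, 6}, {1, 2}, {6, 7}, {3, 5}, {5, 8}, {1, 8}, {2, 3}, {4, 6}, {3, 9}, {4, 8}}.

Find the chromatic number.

3

The cycle 2-1-8-4-6-2 has odd length 5, so it cannot be 2-colored; at least 3 colors are needed.
A valid assignment using 3 colors: 1=blue, 2=green, 3=red, 4=blue, 5=blue, 6=red, 7=blue, 8=red, 9=green. Each edge has distinct colors on its endpoints.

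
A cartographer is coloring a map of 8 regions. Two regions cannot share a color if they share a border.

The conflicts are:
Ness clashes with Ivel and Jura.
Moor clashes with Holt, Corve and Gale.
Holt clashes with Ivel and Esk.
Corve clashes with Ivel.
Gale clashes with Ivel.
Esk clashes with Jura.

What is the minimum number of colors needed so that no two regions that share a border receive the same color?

3

The cycle Jura-Ness-Ivel-Holt-Esk-Jura has odd length 5, so it cannot be 2-colored; at least 3 colors are needed.
3 colors suffice: Ness=2, Moor=1, Holt=2, Corve=2, Gale=2, Ivel=1, Esk=3, Jura=1. Every pair that conflicts lands in different colors.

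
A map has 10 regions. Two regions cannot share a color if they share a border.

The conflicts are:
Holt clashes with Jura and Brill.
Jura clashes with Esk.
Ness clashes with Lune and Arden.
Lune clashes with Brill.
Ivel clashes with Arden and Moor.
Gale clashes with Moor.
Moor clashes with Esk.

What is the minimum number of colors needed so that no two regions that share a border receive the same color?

3

The cycle Ivel-Arden-Ness-Lune-Brill-Holt-Jura-Esk-Moor-Ivel has odd length 9, so it cannot be 2-colored; at least 3 colors are needed.
3 colors suffice: color 1 → {Jura, Ness, Brill, Moor}; color 2 → {Holt, Lune, Arden, Gale, Esk}; color 3 → {Ivel}. Each listed conflict is separated.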